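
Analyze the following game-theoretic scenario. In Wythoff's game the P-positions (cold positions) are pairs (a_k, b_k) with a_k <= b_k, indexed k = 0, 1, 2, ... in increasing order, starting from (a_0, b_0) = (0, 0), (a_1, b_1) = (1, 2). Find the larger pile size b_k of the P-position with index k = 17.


By Wythoff's theorem, a_k = floor(k * phi) and b_k = floor(k * phi^2) = a_k + k, where phi = (1 + sqrt(5))/2 is the golden ratio.
phi = (1 + sqrt(5))/2 = 1.618034
phi^2 = phi + 1 = 2.618034
k = 17
k * phi^2 = 17 * 2.618034 = 44.506578
b_17 = floor(k * phi^2) = 44 (check: a_17 + k = 27 + 17 = 44)

44


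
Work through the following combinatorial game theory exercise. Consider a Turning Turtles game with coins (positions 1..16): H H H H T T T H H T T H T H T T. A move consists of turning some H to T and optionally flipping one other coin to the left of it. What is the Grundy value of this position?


Coins: H H H H T T T H H T T H T H T T
Key fact: a single head at position k behaves exactly like a Nim heap of size k (turning it to T and optionally flipping a coin at j < k corresponds to moving the heap from k to j, or to 0), and heads combine as a disjunctive sum (two heads at the same place would cancel, matching j XOR j = 0). So the Nim-value is the XOR of the 1-indexed positions of the heads.
Face-up positions (1-indexed): [1, 2, 3, 4, 8, 9, 12, 14]
XOR 0 with 1: 0 XOR 1 = 1
XOR 1 with 2: 1 XOR 2 = 3
XOR 3 with 3: 3 XOR 3 = 0
XOR 0 with 4: 0 XOR 4 = 4
XOR 4 with 8: 4 XOR 8 = 12
XOR 12 with 9: 12 XOR 9 = 5
XOR 5 with 12: 5 XOR 12 = 9
XOR 9 with 14: 9 XOR 14 = 7
Nim-value = 7

7


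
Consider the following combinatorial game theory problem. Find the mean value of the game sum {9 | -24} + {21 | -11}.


G1 = {9 | -24}, G2 = {21 | -11}
Each is a switch {a | b} with numbers a > b; its mean value is (a + b)/2, and mean value is additive over game sums: m(G1 + G2) = m(G1) + m(G2).
Mean of G1 = (9 + (-24))/2 = -15/2 = -15/2
Mean of G2 = (21 + (-11))/2 = 10/2 = 5
Mean of G1 + G2 = -15/2 + 5 = -5/2

-5/2


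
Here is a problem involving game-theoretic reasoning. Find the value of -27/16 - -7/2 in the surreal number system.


x = -27/16, y = -7/2
Converting to common denominator: 16
x = -27/16, y = -56/16
x - y = -27/16 - -7/2 = 29/16

29/16


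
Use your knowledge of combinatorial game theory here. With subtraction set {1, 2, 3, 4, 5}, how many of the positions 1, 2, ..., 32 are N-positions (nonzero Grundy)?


Subtraction set S = {1, 2, 3, 4, 5}, so G(n) = n mod 6.
G(n) = 0 when n is a multiple of 6.
Multiples of 6 in [1, 32]: 5
N-positions (nonzero Grundy) = 32 - 5 = 27

27


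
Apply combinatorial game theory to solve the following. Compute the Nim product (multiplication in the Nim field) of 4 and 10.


Nim multiplication is bilinear over XOR: (u XOR v) * w = (u*w) XOR (v*w).
So we split each operand into its bit components and XOR the pairwise Nim products.
4 = 4 (as XOR of powers of 2).
10 = 2 + 8 (as XOR of powers of 2).
Using the standard Nim-product table on single bits:
  2*2 = 3,   2*4 = 8,   2*8 = 12,
  4*4 = 6,   4*8 = 11,  8*8 = 13,
and  1*x = x (identity), k*l = l*k (commutative).
Pairwise Nim products:
  4 * 2 = 8
  4 * 8 = 11
XOR them: 8 XOR 11 = 3.
Result: 4 * 10 = 3 (in Nim).

3


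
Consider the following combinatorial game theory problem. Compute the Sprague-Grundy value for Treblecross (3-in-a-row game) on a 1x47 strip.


Treblecross: place X on empty cells; 3-in-a-row wins.
Playing within two cells of an existing X lets the opponent win at once, so sensible play treats the cells i-2..i+2 around each X as dead. The player left with no safe cell loses, so this is a normal-play take-away game on strips of safe cells.
Placing X at cell i (0-indexed) of a strip of k safe cells leaves independent strips of sizes max(0, i-2) and max(0, k-i-3). Hence G(k) = mex{ G(max(0,i-2)) XOR G(max(0,k-i-3)) : 0 <= i < k }, with G(0) = 0.
G(1): splits (0,0):0^0=0 -> mex({0}) = 1
G(2): splits (0,0):0^0=0 -> mex({0}) = 1
G(3): splits (0,0):0^0=0 -> mex({0}) = 1
G(4): splits (0,1):0^1=1 (0,0):0^0=0 -> mex({0, 1}) = 2
G(5): splits (0,2):0^1=1 (0,1):0^1=1 (0,0):0^0=0 -> mex({0, 1}) = 2
G(6) = mex({1}) = 0
G(7) = mex({0, 1, 2}) = 3
G(8) = mex({0, 1, 2}) = 3
G(9) = mex({0, 2}) = 1
G(10) = mex({0, 2, 3}) = 1
G(11) = mex({0, 3}) = 1
G(12) = mex({1, 3}) = 0
G(13) = mex({0, 1, 2, 3}) = 4
G(14) = mex({0, 1, 2}) = 3
G(15) = mex({0, 1, 2}) = 3
G(16) = mex({0, 1, 2, 4}) = 3
G(17) = mex({0, 1, 3, 4}) = 2
G(18) = mex({0, 1, 3, 4}) = 2
G(19) = mex({0, 1, 3, 5}) = 2
G(20) = mex({0, 1, 2, 3, 5}) = 4
G(21) = mex({0, 1, 2, 3, 5}) = 4
G(22) = mex({1, 2, 6}) = 0
G(23) = mex({0, 1, 2, 3, 4, 6}) = 5
G(24) = mex({0, 1, 2, 3, 4}) = 5
G(25) = mex({0, 1, 3, 4, 7}) = 2
G(26) = mex({0, 1, 3, 4, 5, 7}) = 2
G(27) = mex({0, 1, 3, 5}) = 2
G(28) = mex({0, 1, 2, 5}) = 3
G(29) = mex({0, 1, 2, 4, 5, 6}) = 3
G(30) = mex({1, 2, 4, 6}) = 0
G(31) = mex({0, 1, 2, 3, 4, 6}) = 5
G(32) = mex({1, 2, 3, 4, 7}) = 0
G(33) = mex({0, 3, 7}) = 1
G(34) = mex({0, 2, 3, 5, 7}) = 1
G(35) = mex({0, 2, 3, 5, 6}) = 1
G(36) = mex({0, 1, 2, 5, 6}) = 3
G(37) = mex({0, 1, 2, 4, 5, 6}) = 3
G(38) = mex({0, 1, 2, 4}) = 3
G(39) = mex({0, 1, 2, 3, 4, 7}) = 5
G(40) = mex({0, 1, 2, 3, 4, 5, 7}) = 6
G(41) = mex({0, 1, 2, 3, 5, 7}) = 4
G(42) = mex({0, 1, 2, 3, 5, 6, 7}) = 4
G(43) = mex({0, 2, 3, 5, 6}) = 1
G(44) = mex({1, 2, 3, 4, 5, 6}) = 0
G(45) = mex({0, 1, 2, 3, 4, 6, 7}) = 5
G(46) = mex({0, 1, 2, 3, 4, 7}) = 5
G(47) = mex({0, 1, 2, 3, 4, 5, 7}) = 6
Therefore G(47) = 6.

6


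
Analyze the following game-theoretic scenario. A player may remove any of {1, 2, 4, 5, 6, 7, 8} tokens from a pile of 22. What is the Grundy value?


The subtraction set is S = {1, 2, 4, 5, 6, 7, 8}.
G(k) = mex{ G(k - s) : s in S, s <= k }. We compute iteratively: G(0) = 0.
G(1) = mex({0}) = 1
G(2) = mex({0, 1}) = 2
G(3) = mex({1, 2}) = 0
G(4) = mex({0, 2}) = 1
G(5) = mex({0, 1}) = 2
G(6) = mex({0, 1, 2}) = 3
G(7) = mex({0, 1, 2, 3}) = 4
G(8) = mex({0, 1, 2, 3, 4}) = 5
G(9) = mex({0, 1, 2, 4, 5}) = 3
G(10) = mex({0, 1, 2, 3, 5}) = 4
G(11) = mex({0, 1, 2, 3, 4}) = 5
G(12) = mex({1, 2, 3, 4, 5}) = 0
G(13) = mex({0, 2, 3, 4, 5}) = 1
G(14) = mex({0, 1, 3, 4, 5}) = 2
G(15) = mex({1, 2, 3, 4, 5}) = 0
G(16) = mex({0, 2, 3, 4, 5}) = 1
G(17) = mex({0, 1, 3, 4, 5}) = 2
G(18) = mex({0, 1, 2, 4, 5}) = 3
G(19) = mex({0, 1, 2, 3, 5}) = 4
Observe that G(12)..G(19) = 0, 1, 2, 0, 1, 2, 3, 4 repeats G(0)..G(7) = 0, 1, 2, 0, 1, 2, 3, 4.
For k >= max(S) = 8, G(k) is determined by the previous 8 values G(k-8)..G(k-1); a window of 8 consecutive values has recurred shifted by 12, so by induction G(k + 12) = G(k) for all k >= 0: the sequence is periodic from the start with period 12.
One period: G(0..11) = 0, 1, 2, 0, 1, 2, 3, 4, 5, 3, 4, 5.
22 mod 12 = 10, so G(22) = G(10) = 4.

4


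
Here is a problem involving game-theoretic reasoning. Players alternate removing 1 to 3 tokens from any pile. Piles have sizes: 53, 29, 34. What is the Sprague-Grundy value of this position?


Subtraction set: {1, 2, 3}
For this subtraction set, G(n) = n mod 4 (period = max + 1 = 4).
Pile 1 (size 53): G(53) = 53 mod 4 = 1
Pile 2 (size 29): G(29) = 29 mod 4 = 1
Pile 3 (size 34): G(34) = 34 mod 4 = 2
Total Grundy value = XOR of all: 1 XOR 1 XOR 2 = 2

2


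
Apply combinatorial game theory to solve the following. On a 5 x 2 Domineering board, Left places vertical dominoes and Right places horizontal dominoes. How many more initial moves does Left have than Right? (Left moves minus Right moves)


Board is 5 x 2 (rows x cols).
Left (vertical) placements: (rows-1) * cols = 4 * 2 = 8
Right (horizontal) placements: rows * (cols-1) = 5 * 1 = 5
Advantage = Left - Right = 8 - 5 = 3

3


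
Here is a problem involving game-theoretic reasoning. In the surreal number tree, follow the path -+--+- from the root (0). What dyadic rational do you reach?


Sign expansion: -+--+-
Rule: track bounds (lo, hi), initially (-inf, +inf). On '+', the current value becomes lo and we move to the simplest number in (value, hi): value + 1 if hi = +inf, otherwise the midpoint (value + hi)/2. On '-', the current value becomes hi and we move to value - 1 if lo = -inf, otherwise the midpoint (lo + value)/2.
Start at 0.
Step 1: sign = -, move left. Bounds: (-inf, 0). Value = -1
Step 2: sign = +, move right. Bounds: (-1, 0). Value = -1/2
Step 3: sign = -, move left. Bounds: (-1, -1/2). Value = -3/4
Step 4: sign = -, move left. Bounds: (-1, -3/4). Value = -7/8
Step 5: sign = +, move right. Bounds: (-7/8, -3/4). Value = -13/16
Step 6: sign = -, move left. Bounds: (-7/8, -13/16). Value = -27/32
The surreal number with sign expansion -+--+- is -27/32.

-27/32


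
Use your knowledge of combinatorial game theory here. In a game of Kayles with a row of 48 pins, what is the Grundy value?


Kayles: a move removes 1 or 2 adjacent pins from a contiguous row.
Removing pins from a row of k leaves two independent rows (a, b) with a + b = k - 1 (one pin) or a + b = k - 2 (two pins); an end removal gives a = 0.
By Sprague-Grundy, G(k) = mex{ G(a) XOR G(b) } over all these splits. G(0) = 0.
G(1): splits (0,0):0^0=0 -> mex({0}) = 1
G(2): splits (0,1):0^1=1 (0,0):0^0=0 -> mex({0, 1}) = 2
G(3): splits (0,2):0^2=2 (1,1):1^1=0 (0,1):0^1=1 -> mex({0, 1, 2}) = 3
G(4): splits (0,3):0^3=3 (1,2):1^2=3 (0,2):0^2=2 (1,1):1^1=0 -> mex({0, 2, 3}) = 1
G(5): splits (0,4):0^1=1 (1,3):1^3=2 (2,2):2^2=0 (0,3):0^3=3 (1,2):1^2=3 -> mex({0, 1, 2, 3}) = 4
G(6) = mex({0, 1, 2, 4}) = 3
G(7) = mex({0, 1, 3, 4, 5}) = 2
G(8) = mex({0, 2, 3, 5, 6}) = 1
G(9) = mex({0, 1, 2, 3, 6, 7}) = 4
G(10) = mex({0, 1, 3, 4, 5, 7}) = 2
G(11) = mex({0, 1, 2, 3, 4, 5}) = 6
G(12) = mex({0, 1, 2, 3, 5, 6, 7}) = 4
G(13) = mex({0, 2, 3, 4, 6, 7}) = 1
G(14) = mex({0, 1, 4, 5, 6, 7}) = 2
G(15) = mex({0, 1, 2, 3, 4, 5, 6}) = 7
G(16) = mex({0, 2, 3, 5, 6, 7}) = 1
G(17) = mex({0, 1, 2, 3, 5, 6, 7}) = 4
G(18) = mex({0, 1, 2, 4, 5, 6}) = 3
G(19) = mex({0, 1, 3, 4, 5, 7}) = 2
G(20) = mex({0, 2, 3, 4, 5, 6, 7}) = 1
G(21) = mex({0, 1, 2, 3, 5, 6, 7}) = 4
G(22) = mex({0, 1, 2, 3, 4, 5, 7}) = 6
G(23) = mex({0, 1, 2, 3, 4, 5, 6}) = 7
G(24) = mex({0, 1, 2, 3, 5, 6, 7}) = 4
G(25) = mex({0, 2, 3, 4, 6, 7}) = 1
G(26) = mex({0, 1, 3, 4, 5, 6, 7}) = 2
G(27) = mex({0, 1, 2, 3, 4, 5, 6, 7}) = 8
G(28) = mex({0, 1, 2, 3, 4, 6, 7, 8}) = 5
G(29) = mex({0, 1, 2, 3, 5, 6, 7, 8, 9}) = 4
G(30) = mex({0, 1, 2, 3, 4, 5, 6, 9, 10}) = 7
G(31) = mex({0, 1, 3, 4, 5, 7, 10, 11}) = 2
G(32) = mex({0, 2, 3, 4, 5, 6, 7, 9, 11}) = 1
G(33) = mex({0, 1, 2, 3, 4, 5, 6, 7, 9, 12}) = 8
G(34) = mex({0, 1, 2, 3, 4, 5, 7, 8, 11, 12}) = 6
G(35) = mex({0, 1, 2, 3, 4, 5, 6, 8, 9, 10, 11}) = 7
G(36) = mex({0, 1, 2, 3, 5, 6, 7, 9, 10}) = 4
G(37) = mex({0, 2, 3, 4, 6, 7, 9, 10, 11, 12}) = 1
G(38) = mex({0, 1, 3, 4, 5, 6, 7, 9, 10, 11, 12}) = 2
G(39) = mex({0, 1, 2, 4, 5, 6, 7, 9, 10, 12, 14}) = 3
G(40) = mex({0, 2, 3, 4, 6, 7, 11, 12, 14}) = 1
G(41) = mex({0, 1, 2, 3, 5, 6, 7, 9, 10, 11, 12}) = 4
G(42) = mex({0, 1, 2, 3, 4, 5, 6, 9, 10}) = 7
G(43) = mex({0, 1, 3, 4, 5, 7, 9, 10, 12, 15}) = 2
G(44) = mex({0, 2, 3, 4, 5, 6, 7, 9, 10, 12, 15}) = 1
G(45) = mex({0, 1, 2, 3, 4, 5, 6, 7, 9, 10, 12, 14}) = 8
G(46) = mex({0, 1, 3, 4, 5, 7, 8, 11, 12, 14}) = 2
G(47) = mex({0, 1, 2, 3, 4, 5, 6, 8, 9, 10, 11, 12}) = 7
G(48) = mex({0, 1, 2, 3, 5, 6, 7, 9, 10}) = 4
Therefore G(48) = 4.

4


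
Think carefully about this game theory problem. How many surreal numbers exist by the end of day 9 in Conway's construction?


Day 0: {|} = 0 is born. Count = 1.
Day n: the number of surreal numbers born by day n is 2^(n+1) - 1.
By day 0: 2^1 - 1 = 1
By day 1: 2^2 - 1 = 3
By day 2: 2^3 - 1 = 7
By day 3: 2^4 - 1 = 15
By day 4: 2^5 - 1 = 31
By day 5: 2^6 - 1 = 63
By day 6: 2^7 - 1 = 127
By day 7: 2^8 - 1 = 255
By day 8: 2^9 - 1 = 511
By day 9: 2^10 - 1 = 1023
By day 9: 1023 surreal numbers.

1023


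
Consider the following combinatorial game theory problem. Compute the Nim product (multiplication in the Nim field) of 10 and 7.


Nim multiplication is bilinear over XOR: (u XOR v) * w = (u*w) XOR (v*w).
So we split each operand into its bit components and XOR the pairwise Nim products.
10 = 2 + 8 (as XOR of powers of 2).
7 = 1 + 2 + 4 (as XOR of powers of 2).
Using the standard Nim-product table on single bits:
  2*2 = 3,   2*4 = 8,   2*8 = 12,
  4*4 = 6,   4*8 = 11,  8*8 = 13,
and  1*x = x (identity), k*l = l*k (commutative).
Pairwise Nim products:
  2 * 1 = 2
  2 * 2 = 3
  2 * 4 = 8
  8 * 1 = 8
  8 * 2 = 12
  8 * 4 = 11
XOR them: 2 XOR 3 XOR 8 XOR 8 XOR 12 XOR 11 = 6.
Result: 10 * 7 = 6 (in Nim).

6


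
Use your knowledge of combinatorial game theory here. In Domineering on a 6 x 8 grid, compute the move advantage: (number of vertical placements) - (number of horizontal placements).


Board is 6 x 8 (rows x cols).
Left (vertical) placements: (rows-1) * cols = 5 * 8 = 40
Right (horizontal) placements: rows * (cols-1) = 6 * 7 = 42
Advantage = Left - Right = 40 - 42 = -2

-2


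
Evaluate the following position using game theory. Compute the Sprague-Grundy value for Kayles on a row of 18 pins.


Kayles: a move removes 1 or 2 adjacent pins from a contiguous row.
Removing pins from a row of k leaves two independent rows (a, b) with a + b = k - 1 (one pin) or a + b = k - 2 (two pins); an end removal gives a = 0.
By Sprague-Grundy, G(k) = mex{ G(a) XOR G(b) } over all these splits. G(0) = 0.
G(1): splits (0,0):0^0=0 -> mex({0}) = 1
G(2): splits (0,1):0^1=1 (0,0):0^0=0 -> mex({0, 1}) = 2
G(3): splits (0,2):0^2=2 (1,1):1^1=0 (0,1):0^1=1 -> mex({0, 1, 2}) = 3
G(4): splits (0,3):0^3=3 (1,2):1^2=3 (0,2):0^2=2 (1,1):1^1=0 -> mex({0, 2, 3}) = 1
G(5): splits (0,4):0^1=1 (1,3):1^3=2 (2,2):2^2=0 (0,3):0^3=3 (1,2):1^2=3 -> mex({0, 1, 2, 3}) = 4
G(6) = mex({0, 1, 2, 4}) = 3
G(7) = mex({0, 1, 3, 4, 5}) = 2
G(8) = mex({0, 2, 3, 5, 6}) = 1
G(9) = mex({0, 1, 2, 3, 6, 7}) = 4
G(10) = mex({0, 1, 3, 4, 5, 7}) = 2
G(11) = mex({0, 1, 2, 3, 4, 5}) = 6
G(12) = mex({0, 1, 2, 3, 5, 6, 7}) = 4
G(13) = mex({0, 2, 3, 4, 6, 7}) = 1
G(14) = mex({0, 1, 4, 5, 6, 7}) = 2
G(15) = mex({0, 1, 2, 3, 4, 5, 6}) = 7
G(16) = mex({0, 2, 3, 5, 6, 7}) = 1
G(17) = mex({0, 1, 2, 3, 5, 6, 7}) = 4
G(18) = mex({0, 1, 2, 4, 5, 6}) = 3
Therefore G(18) = 3.

3


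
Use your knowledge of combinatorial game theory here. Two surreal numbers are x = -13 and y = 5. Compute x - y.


x = -13, y = 5
x - y = -13 - 5 = -18

-18


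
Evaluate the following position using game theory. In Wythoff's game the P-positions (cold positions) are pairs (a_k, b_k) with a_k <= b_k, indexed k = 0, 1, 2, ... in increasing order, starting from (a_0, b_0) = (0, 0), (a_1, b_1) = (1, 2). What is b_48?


By Wythoff's theorem, a_k = floor(k * phi) and b_k = floor(k * phi^2) = a_k + k, where phi = (1 + sqrt(5))/2 is the golden ratio.
phi = (1 + sqrt(5))/2 = 1.618034
phi^2 = phi + 1 = 2.618034
k = 48
k * phi^2 = 48 * 2.618034 = 125.665631
b_48 = floor(k * phi^2) = 125 (check: a_48 + k = 77 + 48 = 125)

125


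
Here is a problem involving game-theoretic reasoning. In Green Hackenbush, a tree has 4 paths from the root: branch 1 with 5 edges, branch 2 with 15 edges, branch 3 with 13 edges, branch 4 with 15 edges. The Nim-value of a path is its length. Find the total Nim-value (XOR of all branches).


The tree has 4 branches from the ground vertex.
In Green Hackenbush, the Nim-value of a simple path of length k is k.
Branch 1: length 5, Nim-value = 5
Branch 2: length 15, Nim-value = 15
Branch 3: length 13, Nim-value = 13
Branch 4: length 15, Nim-value = 15
Total Nim-value = XOR of all branch values:
0 XOR 5 = 5
5 XOR 15 = 10
10 XOR 13 = 7
7 XOR 15 = 8
Nim-value of the tree = 8

8


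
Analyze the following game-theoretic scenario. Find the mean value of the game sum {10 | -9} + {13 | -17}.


G1 = {10 | -9}, G2 = {13 | -17}
Each is a switch {a | b} with numbers a > b; its mean value is (a + b)/2, and mean value is additive over game sums: m(G1 + G2) = m(G1) + m(G2).
Mean of G1 = (10 + (-9))/2 = 1/2 = 1/2
Mean of G2 = (13 + (-17))/2 = -4/2 = -2
Mean of G1 + G2 = 1/2 + -2 = -3/2

-3/2


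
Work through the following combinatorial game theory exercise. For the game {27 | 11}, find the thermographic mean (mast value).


Game = {27 | 11}, a switch {a | b} with numbers a > b.
Its thermograph has left wall a - t and right wall b + t, which meet at t = (a - b)/2, where both equal (a + b)/2. So the mast (mean value) is at (a + b)/2.
Mean = (27 + (11))/2 = 38/2 = 19

19


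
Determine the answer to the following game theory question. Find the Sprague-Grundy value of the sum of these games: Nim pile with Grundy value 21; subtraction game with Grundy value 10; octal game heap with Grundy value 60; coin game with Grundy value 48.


By the Sprague-Grundy theorem, the Grundy value of a sum of games is the XOR of individual Grundy values.
Nim pile: Grundy value = 21. Running XOR: 0 XOR 21 = 21
subtraction game: Grundy value = 10. Running XOR: 21 XOR 10 = 31
octal game heap: Grundy value = 60. Running XOR: 31 XOR 60 = 35
coin game: Grundy value = 48. Running XOR: 35 XOR 48 = 19
The combined Grundy value is 19.

19


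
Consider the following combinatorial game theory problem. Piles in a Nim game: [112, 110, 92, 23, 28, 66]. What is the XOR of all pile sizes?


We need the XOR (exclusive or) of all pile sizes.
After XOR-ing pile 1 (size 112): 0 XOR 112 = 112
After XOR-ing pile 2 (size 110): 112 XOR 110 = 30
After XOR-ing pile 3 (size 92): 30 XOR 92 = 66
After XOR-ing pile 4 (size 23): 66 XOR 23 = 85
After XOR-ing pile 5 (size 28): 85 XOR 28 = 73
After XOR-ing pile 6 (size 66): 73 XOR 66 = 11
The Nim-value of this position is 11.

11


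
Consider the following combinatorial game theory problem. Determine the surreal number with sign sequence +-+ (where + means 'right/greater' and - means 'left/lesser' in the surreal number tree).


Sign expansion: +-+
Rule: track bounds (lo, hi), initially (-inf, +inf). On '+', the current value becomes lo and we move to the simplest number in (value, hi): value + 1 if hi = +inf, otherwise the midpoint (value + hi)/2. On '-', the current value becomes hi and we move to value - 1 if lo = -inf, otherwise the midpoint (lo + value)/2.
Start at 0.
Step 1: sign = +, move right. Bounds: (0, +inf). Value = 1
Step 2: sign = -, move left. Bounds: (0, 1). Value = 1/2
Step 3: sign = +, move right. Bounds: (1/2, 1). Value = 3/4
The surreal number with sign expansion +-+ is 3/4.

3/4


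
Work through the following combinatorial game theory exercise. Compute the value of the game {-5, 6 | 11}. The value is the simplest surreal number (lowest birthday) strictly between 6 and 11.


Left options: {-5, 6}, max = 6
Right options: {11}, min = 11
All options are numbers and max(Left) < min(Right), so by the simplicity theorem the value is the simplest (earliest-born) number strictly between 6 and 11.
Integers 7 through 10 all lie strictly between 6 and 11.
Among integers, the simplest (lowest birthday = smallest |n|; 0 is born on day 0, +-n on day n) is 7.
No non-integer in the interval can be simpler: if x is a non-integer in the interval, then floor(x) or ceil(x) also lies in the interval (the interval contains an integer), and both are proper prefixes of x's sign expansion, i.e. born earlier. So the game value is 7.
Game value = 7

7


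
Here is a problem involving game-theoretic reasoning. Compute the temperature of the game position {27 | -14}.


The game is {27 | -14}, a switch {a | b} with numbers a > b.
Cooling {a | b} by t gives {a - t | b + t}, which stops being hot when a - t = b + t, i.e. at t = (a - b)/2. So the temperature of a switch is (a - b)/2.
Temperature = (Left option - Right option) / 2
= (27 - (-14)) / 2
= 41 / 2
= 41/2

41/2


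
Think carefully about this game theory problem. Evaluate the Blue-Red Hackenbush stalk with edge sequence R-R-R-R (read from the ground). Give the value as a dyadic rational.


Edges (from ground): R-R-R-R
By Berlekamp's sign-expansion rule, a Blue-Red Hackenbush stalk has the value of the surreal number whose sign sequence is the edge sequence with B -> + and R -> -.
Sign sequence: ----
Trace the sign expansion in the surreal number tree, starting from 0:
Edge 1: R (sign -) -> bounds (-inf, 0), value = -1
Edge 2: R (sign -) -> bounds (-inf, -1), value = -2
Edge 3: R (sign -) -> bounds (-inf, -2), value = -3
Edge 4: R (sign -) -> bounds (-inf, -3), value = -4
Game value = -4

-4


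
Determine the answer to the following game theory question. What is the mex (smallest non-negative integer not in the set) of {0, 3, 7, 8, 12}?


Set = {0, 3, 7, 8, 12}
0 is in the set.
1 is NOT in the set. This is the mex.
mex = 1

1


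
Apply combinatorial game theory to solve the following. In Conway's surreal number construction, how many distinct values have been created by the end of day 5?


Day 0: {|} = 0 is born. Count = 1.
Day n: the number of surreal numbers born by day n is 2^(n+1) - 1.
By day 0: 2^1 - 1 = 1
By day 1: 2^2 - 1 = 3
By day 2: 2^3 - 1 = 7
By day 3: 2^4 - 1 = 15
By day 4: 2^5 - 1 = 31
By day 5: 2^6 - 1 = 63
By day 5: 63 surreal numbers.

63


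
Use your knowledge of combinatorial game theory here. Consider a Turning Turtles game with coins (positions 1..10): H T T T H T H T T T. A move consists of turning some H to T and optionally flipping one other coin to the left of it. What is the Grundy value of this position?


Coins: H T T T H T H T T T
Key fact: a single head at position k behaves exactly like a Nim heap of size k (turning it to T and optionally flipping a coin at j < k corresponds to moving the heap from k to j, or to 0), and heads combine as a disjunctive sum (two heads at the same place would cancel, matching j XOR j = 0). So the Nim-value is the XOR of the 1-indexed positions of the heads.
Face-up positions (1-indexed): [1, 5, 7]
XOR 0 with 1: 0 XOR 1 = 1
XOR 1 with 5: 1 XOR 5 = 4
XOR 4 with 7: 4 XOR 7 = 3
Nim-value = 3

3


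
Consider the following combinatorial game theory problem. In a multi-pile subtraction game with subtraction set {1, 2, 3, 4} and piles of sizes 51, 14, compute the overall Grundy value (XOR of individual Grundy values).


Subtraction set: {1, 2, 3, 4}
For this subtraction set, G(n) = n mod 5 (period = max + 1 = 5).
Pile 1 (size 51): G(51) = 51 mod 5 = 1
Pile 2 (size 14): G(14) = 14 mod 5 = 4
Total Grundy value = XOR of all: 1 XOR 4 = 5

5


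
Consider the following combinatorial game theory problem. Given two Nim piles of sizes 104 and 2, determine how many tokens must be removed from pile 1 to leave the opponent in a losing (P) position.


Piles: 104 and 2
Current XOR: 104 XOR 2 = 106 (non-zero, so this is an N-position).
To make the XOR zero, we need to find a move that balances the piles.
For pile 1 (size 104): target = 104 XOR 106 = 2
We reduce pile 1 from 104 to 2.
Tokens removed: 104 - 2 = 102
Verification: 2 XOR 2 = 0

102


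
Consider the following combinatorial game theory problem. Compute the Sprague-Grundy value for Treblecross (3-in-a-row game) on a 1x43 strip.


Treblecross: place X on empty cells; 3-in-a-row wins.
Playing within two cells of an existing X lets the opponent win at once, so sensible play treats the cells i-2..i+2 around each X as dead. The player left with no safe cell loses, so this is a normal-play take-away game on strips of safe cells.
Placing X at cell i (0-indexed) of a strip of k safe cells leaves independent strips of sizes max(0, i-2) and max(0, k-i-3). Hence G(k) = mex{ G(max(0,i-2)) XOR G(max(0,k-i-3)) : 0 <= i < k }, with G(0) = 0.
G(1): splits (0,0):0^0=0 -> mex({0}) = 1
G(2): splits (0,0):0^0=0 -> mex({0}) = 1
G(3): splits (0,0):0^0=0 -> mex({0}) = 1
G(4): splits (0,1):0^1=1 (0,0):0^0=0 -> mex({0, 1}) = 2
G(5): splits (0,2):0^1=1 (0,1):0^1=1 (0,0):0^0=0 -> mex({0, 1}) = 2
G(6) = mex({1}) = 0
G(7) = mex({0, 1, 2}) = 3
G(8) = mex({0, 1, 2}) = 3
G(9) = mex({0, 2}) = 1
G(10) = mex({0, 2, 3}) = 1
G(11) = mex({0, 3}) = 1
G(12) = mex({1, 3}) = 0
G(13) = mex({0, 1, 2, 3}) = 4
G(14) = mex({0, 1, 2}) = 3
G(15) = mex({0, 1, 2}) = 3
G(16) = mex({0, 1, 2, 4}) = 3
G(17) = mex({0, 1, 3, 4}) = 2
G(18) = mex({0, 1, 3, 4}) = 2
G(19) = mex({0, 1, 3, 5}) = 2
G(20) = mex({0, 1, 2, 3, 5}) = 4
G(21) = mex({0, 1, 2, 3, 5}) = 4
G(22) = mex({1, 2, 6}) = 0
G(23) = mex({0, 1, 2, 3, 4, 6}) = 5
G(24) = mex({0, 1, 2, 3, 4}) = 5
G(25) = mex({0, 1, 3, 4, 7}) = 2
G(26) = mex({0, 1, 3, 4, 5, 7}) = 2
G(27) = mex({0, 1, 3, 5}) = 2
G(28) = mex({0, 1, 2, 5}) = 3
G(29) = mex({0, 1, 2, 4, 5, 6}) = 3
G(30) = mex({1, 2, 4, 6}) = 0
G(31) = mex({0, 1, 2, 3, 4, 6}) = 5
G(32) = mex({1, 2, 3, 4, 7}) = 0
G(33) = mex({0, 3, 7}) = 1
G(34) = mex({0, 2, 3, 5, 7}) = 1
G(35) = mex({0, 2, 3, 5, 6}) = 1
G(36) = mex({0, 1, 2, 5, 6}) = 3
G(37) = mex({0, 1, 2, 4, 5, 6}) = 3
G(38) = mex({0, 1, 2, 4}) = 3
G(39) = mex({0, 1, 2, 3, 4, 7}) = 5
G(40) = mex({0, 1, 2, 3, 4, 5, 7}) = 6
G(41) = mex({0, 1, 2, 3, 5, 7}) = 4
G(42) = mex({0, 1, 2, 3, 5, 6, 7}) = 4
G(43) = mex({0, 2, 3, 5, 6}) = 1
Therefore G(43) = 1.

1


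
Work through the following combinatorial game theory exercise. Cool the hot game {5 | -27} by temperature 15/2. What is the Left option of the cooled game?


Original game: {5 | -27} (a switch {a | b} with a > b).
Cooling by t (for t below the temperature (a - b)/2 = 16) taxes each move by t: {a | b} cooled by t is {a - t | b + t}.
Cooling amount: t = 15/2
Cooled Left option: 5 - 15/2 = -5/2
Cooled Right option: -27 + 15/2 = -39/2
Cooled game: {-5/2 | -39/2}
Left option = -5/2

-5/2


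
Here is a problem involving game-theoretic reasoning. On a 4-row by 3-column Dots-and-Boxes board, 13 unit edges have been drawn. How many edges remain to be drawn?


Grid: 4 x 3 boxes, i.e. 5 rows and 4 columns of dots.
Horizontal edges: (rows + 1) * cols = 5 * 3 = 15
Vertical edges: rows * (cols + 1) = 4 * 4 = 16
Total edges: 15 + 16 = 31
Edges drawn: 13
Remaining: 31 - 13 = 18

18


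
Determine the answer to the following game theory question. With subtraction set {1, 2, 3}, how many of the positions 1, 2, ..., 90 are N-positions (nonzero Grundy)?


Subtraction set S = {1, 2, 3}, so G(n) = n mod 4.
G(n) = 0 when n is a multiple of 4.
Multiples of 4 in [1, 90]: 22
N-positions (nonzero Grundy) = 90 - 22 = 68

68


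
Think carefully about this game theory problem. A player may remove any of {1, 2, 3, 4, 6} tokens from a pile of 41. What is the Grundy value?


The subtraction set is S = {1, 2, 3, 4, 6}.
G(k) = mex{ G(k - s) : s in S, s <= k }. We compute iteratively: G(0) = 0.
G(1) = mex({0}) = 1
G(2) = mex({0, 1}) = 2
G(3) = mex({0, 1, 2}) = 3
G(4) = mex({0, 1, 2, 3}) = 4
G(5) = mex({1, 2, 3, 4}) = 0
G(6) = mex({0, 2, 3, 4}) = 1
G(7) = mex({0, 1, 3, 4}) = 2
G(8) = mex({0, 1, 2, 4}) = 3
G(9) = mex({0, 1, 2, 3}) = 4
G(10) = mex({1, 2, 3, 4}) = 0
Observe that G(5)..G(10) = 0, 1, 2, 3, 4, 0 repeats G(0)..G(5) = 0, 1, 2, 3, 4, 0.
For k >= max(S) = 6, G(k) is determined by the previous 6 values G(k-6)..G(k-1); a window of 6 consecutive values has recurred shifted by 5, so by induction G(k + 5) = G(k) for all k >= 0: the sequence is periodic from the start with period 5.
One period: G(0..4) = 0, 1, 2, 3, 4.
41 mod 5 = 1, so G(41) = G(1) = 1.

1


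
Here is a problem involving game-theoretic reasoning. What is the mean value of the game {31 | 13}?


Game = {31 | 13}, a switch {a | b} with numbers a > b.
Its thermograph has left wall a - t and right wall b + t, which meet at t = (a - b)/2, where both equal (a + b)/2. So the mast (mean value) is at (a + b)/2.
Mean = (31 + (13))/2 = 44/2 = 22

22


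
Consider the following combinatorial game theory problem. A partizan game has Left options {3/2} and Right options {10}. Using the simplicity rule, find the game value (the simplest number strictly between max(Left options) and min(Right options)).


Left options: {3/2}, max = 3/2
Right options: {10}, min = 10
All options are numbers and max(Left) < min(Right), so by the simplicity theorem the value is the simplest (earliest-born) number strictly between 3/2 and 10.
Integers 2 through 9 all lie strictly between 3/2 and 10.
Among integers, the simplest (lowest birthday = smallest |n|; 0 is born on day 0, +-n on day n) is 2.
No non-integer in the interval can be simpler: if x is a non-integer in the interval, then floor(x) or ceil(x) also lies in the interval (the interval contains an integer), and both are proper prefixes of x's sign expansion, i.e. born earlier. So the game value is 2.
Game value = 2

2


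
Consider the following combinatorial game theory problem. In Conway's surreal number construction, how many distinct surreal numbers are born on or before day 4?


Day 0: {|} = 0 is born. Count = 1.
Day n: the number of surreal numbers born by day n is 2^(n+1) - 1.
By day 0: 2^1 - 1 = 1
By day 1: 2^2 - 1 = 3
By day 2: 2^3 - 1 = 7
By day 3: 2^4 - 1 = 15
By day 4: 2^5 - 1 = 31
By day 4: 31 surreal numbers.

31


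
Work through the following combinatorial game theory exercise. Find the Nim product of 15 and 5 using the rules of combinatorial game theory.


Nim multiplication is bilinear over XOR: (u XOR v) * w = (u*w) XOR (v*w).
So we split each operand into its bit components and XOR the pairwise Nim products.
15 = 1 + 2 + 4 + 8 (as XOR of powers of 2).
5 = 1 + 4 (as XOR of powers of 2).
Using the standard Nim-product table on single bits:
  2*2 = 3,   2*4 = 8,   2*8 = 12,
  4*4 = 6,   4*8 = 11,  8*8 = 13,
and  1*x = x (identity), k*l = l*k (commutative).
Pairwise Nim products:
  1 * 1 = 1
  1 * 4 = 4
  2 * 1 = 2
  2 * 4 = 8
  4 * 1 = 4
  4 * 4 = 6
  8 * 1 = 8
  8 * 4 = 11
XOR them: 1 XOR 4 XOR 2 XOR 8 XOR 4 XOR 6 XOR 8 XOR 11 = 14.
Result: 15 * 5 = 14 (in Nim).

14


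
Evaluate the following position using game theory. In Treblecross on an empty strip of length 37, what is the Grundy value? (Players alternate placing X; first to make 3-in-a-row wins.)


Treblecross: place X on empty cells; 3-in-a-row wins.
Playing within two cells of an existing X lets the opponent win at once, so sensible play treats the cells i-2..i+2 around each X as dead. The player left with no safe cell loses, so this is a normal-play take-away game on strips of safe cells.
Placing X at cell i (0-indexed) of a strip of k safe cells leaves independent strips of sizes max(0, i-2) and max(0, k-i-3). Hence G(k) = mex{ G(max(0,i-2)) XOR G(max(0,k-i-3)) : 0 <= i < k }, with G(0) = 0.
G(1): splits (0,0):0^0=0 -> mex({0}) = 1
G(2): splits (0,0):0^0=0 -> mex({0}) = 1
G(3): splits (0,0):0^0=0 -> mex({0}) = 1
G(4): splits (0,1):0^1=1 (0,0):0^0=0 -> mex({0, 1}) = 2
G(5): splits (0,2):0^1=1 (0,1):0^1=1 (0,0):0^0=0 -> mex({0, 1}) = 2
G(6) = mex({1}) = 0
G(7) = mex({0, 1, 2}) = 3
G(8) = mex({0, 1, 2}) = 3
G(9) = mex({0, 2}) = 1
G(10) = mex({0, 2, 3}) = 1
G(11) = mex({0, 3}) = 1
G(12) = mex({1, 3}) = 0
G(13) = mex({0, 1, 2, 3}) = 4
G(14) = mex({0, 1, 2}) = 3
G(15) = mex({0, 1, 2}) = 3
G(16) = mex({0, 1, 2, 4}) = 3
G(17) = mex({0, 1, 3, 4}) = 2
G(18) = mex({0, 1, 3, 4}) = 2
G(19) = mex({0, 1, 3, 5}) = 2
G(20) = mex({0, 1, 2, 3, 5}) = 4
G(21) = mex({0, 1, 2, 3, 5}) = 4
G(22) = mex({1, 2, 6}) = 0
G(23) = mex({0, 1, 2, 3, 4, 6}) = 5
G(24) = mex({0, 1, 2, 3, 4}) = 5
G(25) = mex({0, 1, 3, 4, 7}) = 2
G(26) = mex({0, 1, 3, 4, 5, 7}) = 2
G(27) = mex({0, 1, 3, 5}) = 2
G(28) = mex({0, 1, 2, 5}) = 3
G(29) = mex({0, 1, 2, 4, 5, 6}) = 3
G(30) = mex({1, 2, 4, 6}) = 0
G(31) = mex({0, 1, 2, 3, 4, 6}) = 5
G(32) = mex({1, 2, 3, 4, 7}) = 0
G(33) = mex({0, 3, 7}) = 1
G(34) = mex({0, 2, 3, 5, 7}) = 1
G(35) = mex({0, 2, 3, 5, 6}) = 1
G(36) = mex({0, 1, 2, 5, 6}) = 3
G(37) = mex({0, 1, 2, 4, 5, 6}) = 3
Therefore G(37) = 3.

3


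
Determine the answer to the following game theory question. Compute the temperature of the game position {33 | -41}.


The game is {33 | -41}, a switch {a | b} with numbers a > b.
Cooling {a | b} by t gives {a - t | b + t}, which stops being hot when a - t = b + t, i.e. at t = (a - b)/2. So the temperature of a switch is (a - b)/2.
Temperature = (Left option - Right option) / 2
= (33 - (-41)) / 2
= 74 / 2
= 37

37


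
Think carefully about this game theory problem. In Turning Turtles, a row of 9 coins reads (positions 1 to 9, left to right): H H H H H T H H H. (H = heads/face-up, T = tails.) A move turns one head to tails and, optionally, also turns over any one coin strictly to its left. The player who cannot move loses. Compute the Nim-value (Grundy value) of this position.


Coins: H H H H H T H H H
Key fact: a single head at position k behaves exactly like a Nim heap of size k (turning it to T and optionally flipping a coin at j < k corresponds to moving the heap from k to j, or to 0), and heads combine as a disjunctive sum (two heads at the same place would cancel, matching j XOR j = 0). So the Nim-value is the XOR of the 1-indexed positions of the heads.
Face-up positions (1-indexed): [1, 2, 3, 4, 5, 7, 8, 9]
XOR 0 with 1: 0 XOR 1 = 1
XOR 1 with 2: 1 XOR 2 = 3
XOR 3 with 3: 3 XOR 3 = 0
XOR 0 with 4: 0 XOR 4 = 4
XOR 4 with 5: 4 XOR 5 = 1
XOR 1 with 7: 1 XOR 7 = 6
XOR 6 with 8: 6 XOR 8 = 14
XOR 14 with 9: 14 XOR 9 = 7
Nim-value = 7

7


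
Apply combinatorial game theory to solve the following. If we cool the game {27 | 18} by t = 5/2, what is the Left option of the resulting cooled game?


Original game: {27 | 18} (a switch {a | b} with a > b).
Cooling by t (for t below the temperature (a - b)/2 = 9/2) taxes each move by t: {a | b} cooled by t is {a - t | b + t}.
Cooling amount: t = 5/2
Cooled Left option: 27 - 5/2 = 49/2
Cooled Right option: 18 + 5/2 = 41/2
Cooled game: {49/2 | 41/2}
Left option = 49/2

49/2


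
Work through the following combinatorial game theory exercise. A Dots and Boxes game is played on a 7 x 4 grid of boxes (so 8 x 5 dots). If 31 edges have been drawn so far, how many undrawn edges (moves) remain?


Grid: 7 x 4 boxes, i.e. 8 rows and 5 columns of dots.
Horizontal edges: (rows + 1) * cols = 8 * 4 = 32
Vertical edges: rows * (cols + 1) = 7 * 5 = 35
Total edges: 32 + 35 = 67
Edges drawn: 31
Remaining: 67 - 31 = 36

36


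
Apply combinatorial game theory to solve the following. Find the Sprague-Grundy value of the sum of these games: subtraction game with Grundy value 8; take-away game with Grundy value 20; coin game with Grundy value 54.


By the Sprague-Grundy theorem, the Grundy value of a sum of games is the XOR of individual Grundy values.
subtraction game: Grundy value = 8. Running XOR: 0 XOR 8 = 8
take-away game: Grundy value = 20. Running XOR: 8 XOR 20 = 28
coin game: Grundy value = 54. Running XOR: 28 XOR 54 = 42
The combined Grundy value is 42.

42


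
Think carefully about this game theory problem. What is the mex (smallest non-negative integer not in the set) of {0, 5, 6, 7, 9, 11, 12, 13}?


Set = {0, 5, 6, 7, 9, 11, 12, 13}
0 is in the set.
1 is NOT in the set. This is the mex.
mex = 1

1


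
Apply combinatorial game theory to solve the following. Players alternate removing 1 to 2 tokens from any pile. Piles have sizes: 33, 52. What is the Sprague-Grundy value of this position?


Subtraction set: {1, 2}
For this subtraction set, G(n) = n mod 3 (period = max + 1 = 3).
Pile 1 (size 33): G(33) = 33 mod 3 = 0
Pile 2 (size 52): G(52) = 52 mod 3 = 1
Total Grundy value = XOR of all: 0 XOR 1 = 1

1


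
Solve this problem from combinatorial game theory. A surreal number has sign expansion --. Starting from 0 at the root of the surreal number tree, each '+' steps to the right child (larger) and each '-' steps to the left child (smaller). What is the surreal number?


Sign expansion: --
Rule: track bounds (lo, hi), initially (-inf, +inf). On '+', the current value becomes lo and we move to the simplest number in (value, hi): value + 1 if hi = +inf, otherwise the midpoint (value + hi)/2. On '-', the current value becomes hi and we move to value - 1 if lo = -inf, otherwise the midpoint (lo + value)/2.
Start at 0.
Step 1: sign = -, move left. Bounds: (-inf, 0). Value = -1
Step 2: sign = -, move left. Bounds: (-inf, -1). Value = -2
The surreal number with sign expansion -- is -2.

-2


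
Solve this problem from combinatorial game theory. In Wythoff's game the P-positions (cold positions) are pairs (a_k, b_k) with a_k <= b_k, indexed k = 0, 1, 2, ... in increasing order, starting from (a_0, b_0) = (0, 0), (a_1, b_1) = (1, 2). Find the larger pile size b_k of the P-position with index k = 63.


By Wythoff's theorem, a_k = floor(k * phi) and b_k = floor(k * phi^2) = a_k + k, where phi = (1 + sqrt(5))/2 is the golden ratio.
phi = (1 + sqrt(5))/2 = 1.618034
phi^2 = phi + 1 = 2.618034
k = 63
k * phi^2 = 63 * 2.618034 = 164.936141
b_63 = floor(k * phi^2) = 164 (check: a_63 + k = 101 + 63 = 164)

164


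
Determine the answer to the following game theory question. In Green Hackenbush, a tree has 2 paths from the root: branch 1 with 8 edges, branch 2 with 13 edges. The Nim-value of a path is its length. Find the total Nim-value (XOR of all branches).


The tree has 2 branches from the ground vertex.
In Green Hackenbush, the Nim-value of a simple path of length k is k.
Branch 1: length 8, Nim-value = 8
Branch 2: length 13, Nim-value = 13
Total Nim-value = XOR of all branch values:
0 XOR 8 = 8
8 XOR 13 = 5
Nim-value of the tree = 5

5


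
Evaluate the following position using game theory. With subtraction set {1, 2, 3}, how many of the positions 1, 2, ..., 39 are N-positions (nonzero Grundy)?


Subtraction set S = {1, 2, 3}, so G(n) = n mod 4.
G(n) = 0 when n is a multiple of 4.
Multiples of 4 in [1, 39]: 9
N-positions (nonzero Grundy) = 39 - 9 = 30

30


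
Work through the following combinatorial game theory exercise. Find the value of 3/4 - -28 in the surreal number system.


x = 3/4, y = -28
Converting to common denominator: 4
x = 3/4, y = -112/4
x - y = 3/4 - -28 = 115/4

115/4


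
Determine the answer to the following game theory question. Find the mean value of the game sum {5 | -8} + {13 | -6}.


G1 = {5 | -8}, G2 = {13 | -6}
Each is a switch {a | b} with numbers a > b; its mean value is (a + b)/2, and mean value is additive over game sums: m(G1 + G2) = m(G1) + m(G2).
Mean of G1 = (5 + (-8))/2 = -3/2 = -3/2
Mean of G2 = (13 + (-6))/2 = 7/2 = 7/2
Mean of G1 + G2 = -3/2 + 7/2 = 2

2


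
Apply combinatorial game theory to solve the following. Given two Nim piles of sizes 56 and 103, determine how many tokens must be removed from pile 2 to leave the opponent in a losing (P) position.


Piles: 56 and 103
Current XOR: 56 XOR 103 = 95 (non-zero, so this is an N-position).
To make the XOR zero, we need to find a move that balances the piles.
For pile 2 (size 103): target = 103 XOR 95 = 56
We reduce pile 2 from 103 to 56.
Tokens removed: 103 - 56 = 47
Verification: 56 XOR 56 = 0

47


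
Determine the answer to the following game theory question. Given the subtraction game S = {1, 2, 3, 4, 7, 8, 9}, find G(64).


The subtraction set is S = {1, 2, 3, 4, 7, 8, 9}.
G(k) = mex{ G(k - s) : s in S, s <= k }. We compute iteratively: G(0) = 0.
G(1) = mex({0}) = 1
G(2) = mex({0, 1}) = 2
G(3) = mex({0, 1, 2}) = 3
G(4) = mex({0, 1, 2, 3}) = 4
G(5) = mex({1, 2, 3, 4}) = 0
G(6) = mex({0, 2, 3, 4}) = 1
G(7) = mex({0, 1, 3, 4}) = 2
G(8) = mex({0, 1, 2, 4}) = 3
G(9) = mex({0, 1, 2, 3}) = 4
G(10) = mex({1, 2, 3, 4}) = 0
G(11) = mex({0, 2, 3, 4}) = 1
G(12) = mex({0, 1, 3, 4}) = 2
G(13) = mex({0, 1, 2, 4}) = 3
Observe that G(5)..G(13) = 0, 1, 2, 3, 4, 0, 1, 2, 3 repeats G(0)..G(8) = 0, 1, 2, 3, 4, 0, 1, 2, 3.
For k >= max(S) = 9, G(k) is determined by the previous 9 values G(k-9)..G(k-1); a window of 9 consecutive values has recurred shifted by 5, so by induction G(k + 5) = G(k) for all k >= 0: the sequence is periodic from the start with period 5.
One period: G(0..4) = 0, 1, 2, 3, 4.
64 mod 5 = 4, so G(64) = G(4) = 4.

4


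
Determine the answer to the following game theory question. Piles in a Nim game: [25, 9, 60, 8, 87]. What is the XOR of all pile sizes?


We need the XOR (exclusive or) of all pile sizes.
After XOR-ing pile 1 (size 25): 0 XOR 25 = 25
After XOR-ing pile 2 (size 9): 25 XOR 9 = 16
After XOR-ing pile 3 (size 60): 16 XOR 60 = 44
After XOR-ing pile 4 (size 8): 44 XOR 8 = 36
After XOR-ing pile 5 (size 87): 36 XOR 87 = 115
The Nim-value of this position is 115.

115


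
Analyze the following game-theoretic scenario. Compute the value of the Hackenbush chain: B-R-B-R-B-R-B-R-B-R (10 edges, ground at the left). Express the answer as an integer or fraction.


Edges (from ground): B-R-B-R-B-R-B-R-B-R
By Berlekamp's sign-expansion rule, a Blue-Red Hackenbush stalk has the value of the surreal number whose sign sequence is the edge sequence with B -> + and R -> -.
Sign sequence: +-+-+-+-+-
Trace the sign expansion in the surreal number tree, starting from 0:
Edge 1: B (sign +) -> bounds (0, +inf), value = 1
Edge 2: R (sign -) -> bounds (0, 1), value = 1/2
Edge 3: B (sign +) -> bounds (1/2, 1), value = 3/4
Edge 4: R (sign -) -> bounds (1/2, 3/4), value = 5/8
Edge 5: B (sign +) -> bounds (5/8, 3/4), value = 11/16
Edge 6: R (sign -) -> bounds (5/8, 11/16), value = 21/32
Edge 7: B (sign +) -> bounds (21/32, 11/16), value = 43/64
Edge 8: R (sign -) -> bounds (21/32, 43/64), value = 85/128
Edge 9: B (sign +) -> bounds (85/128, 43/64), value = 171/256
Edge 10: R (sign -) -> bounds (85/128, 171/256), value = 341/512
Game value = 341/512

341/512
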